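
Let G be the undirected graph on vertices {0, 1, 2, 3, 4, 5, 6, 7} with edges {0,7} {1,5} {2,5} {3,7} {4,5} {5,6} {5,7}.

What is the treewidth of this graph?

A width-1 tree decomposition is:
Bags: B1 = {5, 7}  B2 = {4, 5}  B3 = {5, 6}  B4 = {3, 7}  B5 = {1, 5}  B6 = {0, 7}  B7 = {2, 5}
Tree: B1–B2, B2–B3, B1–B4, B3–B5, B1–B6, B3–B7
Every bag has size at most 2, so the width is 2 − 1 = 1 and tw(G) ≤ 1. Since G has at least one edge (e.g. 5–7), it is not an edgeless graph, so tw(G) ≥ 1. The upper and lower bounds meet at 1, so that is the treewidth.

1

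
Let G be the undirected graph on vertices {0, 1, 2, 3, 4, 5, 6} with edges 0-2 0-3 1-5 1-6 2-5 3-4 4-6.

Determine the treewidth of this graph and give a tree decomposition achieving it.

The largest bag has 3 vertices, giving width 2; this decomposition certifies tw(G) ≤ 2. The edges 1–6–4–3–0–2–5–1 form a cycle, so G is not a tree and its treewidth is at least 2. The upper and lower bounds meet at 2, so that is the treewidth.

Treewidth 2.
Bags: B1 = {1, 4, 6}  B2 = {1, 3, 4}  B3 = {0, 1, 3}  B4 = {0, 1, 2}  B5 = {1, 2, 5}
Tree: B1–B2, B2–B3, B3–B4, B4–B5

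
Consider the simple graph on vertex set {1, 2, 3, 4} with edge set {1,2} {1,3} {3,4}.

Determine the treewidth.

A width-1 tree decomposition is:
Bags: B1 = {1, 3}  B2 = {1, 2}  B3 = {3, 4}
Tree: B1–B2, B1–B3
Each bag holds 2 vertices, so the decomposition has width 1, which upper-bounds the treewidth. G has an edge, so its treewidth is at least 1. Therefore the treewidth is 1.

1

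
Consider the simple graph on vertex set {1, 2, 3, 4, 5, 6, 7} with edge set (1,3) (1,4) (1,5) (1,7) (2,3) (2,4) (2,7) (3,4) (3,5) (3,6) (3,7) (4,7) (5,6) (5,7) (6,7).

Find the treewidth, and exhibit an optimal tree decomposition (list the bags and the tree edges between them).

Treewidth 3.
One optimal decomposition is:
Bags: B1 = {1, 3, 5, 7}  B2 = {1, 3, 4, 7}  B3 = {2, 3, 4, 7}  B4 = {3, 5, 6, 7}
Tree: B1–B2, B2–B3, B1–B4

Each bag holds 4 vertices, so the decomposition has width 3, which upper-bounds the treewidth. Conversely, {1, 3, 4, 7} is a clique of size 4, and the vertices of any clique must share a bag in every tree decomposition; so some bag has ≥ 4 vertices and tw(G) ≥ 3. The upper and lower bounds meet at 3, so that is the treewidth.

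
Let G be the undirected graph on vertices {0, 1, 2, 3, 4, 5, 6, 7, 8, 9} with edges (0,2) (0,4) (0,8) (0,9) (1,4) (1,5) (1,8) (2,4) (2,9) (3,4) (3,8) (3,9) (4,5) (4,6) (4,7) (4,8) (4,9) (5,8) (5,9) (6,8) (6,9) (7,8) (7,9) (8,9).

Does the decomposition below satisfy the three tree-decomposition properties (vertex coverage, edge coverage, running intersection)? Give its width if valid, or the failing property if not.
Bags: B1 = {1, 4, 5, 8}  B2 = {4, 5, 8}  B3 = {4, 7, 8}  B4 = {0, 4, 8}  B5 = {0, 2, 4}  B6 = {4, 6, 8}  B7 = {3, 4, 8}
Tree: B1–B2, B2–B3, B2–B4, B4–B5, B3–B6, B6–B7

No — vertex 9 appears in no bag.

A tree decomposition must satisfy three properties: every vertex lies in some bag; for every edge, both endpoints lie together in some bag; and for every vertex, the bags containing it form a connected subtree. Here vertex 9 appears in no bag, so the decomposition is invalid.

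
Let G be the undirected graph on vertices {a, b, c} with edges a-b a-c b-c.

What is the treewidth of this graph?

A width-2 tree decomposition is:
Bags: B1 = {a, b, c}
Tree: (single bag)
A single bag containing all 3 vertices is trivially a valid decomposition of width 2. For the lower bound, the 3 vertices {a, b, c} are pairwise adjacent, and any tree decomposition puts a clique entirely inside one bag — forcing width ≥ 2. Therefore the treewidth is 2.

2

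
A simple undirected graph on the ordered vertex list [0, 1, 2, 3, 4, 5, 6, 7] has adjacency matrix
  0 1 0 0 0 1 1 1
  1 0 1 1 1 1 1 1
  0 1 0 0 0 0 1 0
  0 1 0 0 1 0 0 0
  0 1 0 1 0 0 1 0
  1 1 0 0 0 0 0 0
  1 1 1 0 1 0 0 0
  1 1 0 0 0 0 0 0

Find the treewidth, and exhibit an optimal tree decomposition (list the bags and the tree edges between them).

Treewidth 2.
One such decomposition:
Bags: B1 = {1, 4, 6}  B2 = {0, 1, 6}  B3 = {1, 2, 6}  B4 = {0, 1, 7}  B5 = {0, 1, 5}  B6 = {1, 3, 4}
Tree: B1–B2, B1–B3, B2–B4, B4–B5, B1–B6

Every bag has size at most 3, so the width is 3 − 1 = 2 and tw(G) ≤ 2. On the other hand G contains the 3-clique {0, 1, 5}. A clique must lie in a single bag of any decomposition, so no decomposition can have width below 2. The upper and lower bounds meet at 2, so that is the treewidth.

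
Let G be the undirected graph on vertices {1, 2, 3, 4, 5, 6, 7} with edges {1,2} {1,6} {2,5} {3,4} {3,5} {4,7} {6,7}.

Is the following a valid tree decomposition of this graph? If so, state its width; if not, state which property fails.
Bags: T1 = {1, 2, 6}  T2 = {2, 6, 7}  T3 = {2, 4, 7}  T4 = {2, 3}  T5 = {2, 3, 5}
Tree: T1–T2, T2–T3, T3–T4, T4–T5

No — edge (4,3) lies in no bag.

A tree decomposition must satisfy three properties: every vertex lies in some bag; for every edge, both endpoints lie together in some bag; and for every vertex, the bags containing it form a connected subtree. Here edge (4,3) lies in no bag, so the decomposition is invalid.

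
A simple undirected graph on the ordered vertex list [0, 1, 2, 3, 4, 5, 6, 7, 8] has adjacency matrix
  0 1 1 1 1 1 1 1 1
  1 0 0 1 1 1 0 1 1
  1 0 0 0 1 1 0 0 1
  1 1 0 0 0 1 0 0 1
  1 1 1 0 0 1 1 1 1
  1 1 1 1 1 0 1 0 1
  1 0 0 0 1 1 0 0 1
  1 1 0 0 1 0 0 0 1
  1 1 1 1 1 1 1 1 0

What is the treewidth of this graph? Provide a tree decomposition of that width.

Treewidth 4.
One optimal decomposition is:
Bags: B1 = {0, 1, 4, 7, 8}  B2 = {0, 1, 4, 5, 8}  B3 = {0, 4, 5, 6, 8}  B4 = {0, 1, 3, 5, 8}  B5 = {0, 2, 4, 5, 8}
Tree: B1–B2, B2–B3, B2–B4, B3–B5

Each bag holds 5 vertices, so the decomposition has width 4, which upper-bounds the treewidth. For the lower bound, the 5 vertices {0, 1, 3, 5, 8} are pairwise adjacent, and any tree decomposition puts a clique entirely inside one bag — forcing width ≥ 4. The upper and lower bounds meet at 4, so that is the treewidth.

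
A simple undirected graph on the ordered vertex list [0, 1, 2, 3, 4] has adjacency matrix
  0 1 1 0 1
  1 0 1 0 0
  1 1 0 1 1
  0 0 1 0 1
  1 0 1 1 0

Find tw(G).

2

A width-2 tree decomposition is:
Bags: B1 = {0, 2, 4}  B2 = {0, 1, 2}  B3 = {2, 3, 4}
Tree: B1–B2, B1–B3
The largest bag has 3 vertices, giving width 2; this decomposition certifies tw(G) ≤ 2. For the lower bound, the 3 vertices {0, 1, 2} are pairwise adjacent, and any tree decomposition puts a clique entirely inside one bag — forcing width ≥ 2. Hence tw(G) = 2 exactly.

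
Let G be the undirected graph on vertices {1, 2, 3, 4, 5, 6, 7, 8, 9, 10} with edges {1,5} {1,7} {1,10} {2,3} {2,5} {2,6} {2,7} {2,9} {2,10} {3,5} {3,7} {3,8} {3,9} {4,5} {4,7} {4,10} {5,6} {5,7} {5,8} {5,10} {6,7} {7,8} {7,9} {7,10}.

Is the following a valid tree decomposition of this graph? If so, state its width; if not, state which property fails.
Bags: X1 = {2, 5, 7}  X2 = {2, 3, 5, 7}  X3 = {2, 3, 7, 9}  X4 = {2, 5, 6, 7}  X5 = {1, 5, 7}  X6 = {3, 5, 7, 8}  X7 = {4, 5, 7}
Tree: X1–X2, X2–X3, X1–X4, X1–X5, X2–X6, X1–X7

No — vertex 10 appears in no bag.

A tree decomposition must satisfy three properties: every vertex lies in some bag; for every edge, both endpoints lie together in some bag; and for every vertex, the bags containing it form a connected subtree. Here vertex 10 appears in no bag, so the decomposition is invalid.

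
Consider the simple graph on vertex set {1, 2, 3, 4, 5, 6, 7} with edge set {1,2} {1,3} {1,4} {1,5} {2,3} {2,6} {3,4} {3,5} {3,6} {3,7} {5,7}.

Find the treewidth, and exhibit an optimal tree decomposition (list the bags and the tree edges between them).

The largest bag has 3 vertices, giving width 2; this decomposition certifies tw(G) ≤ 2. On the other hand G contains the 3-clique {1, 2, 3}. A clique must lie in a single bag of any decomposition, so no decomposition can have width below 2. Combining the bounds, tw(G) = 2.

Treewidth 2.
Bags: B1 = {3, 5, 7}  B2 = {1, 3, 5}  B3 = {1, 2, 3}  B4 = {1, 3, 4}  B5 = {2, 3, 6}
Tree: B1–B2, B2–B3, B2–B4, B3–B5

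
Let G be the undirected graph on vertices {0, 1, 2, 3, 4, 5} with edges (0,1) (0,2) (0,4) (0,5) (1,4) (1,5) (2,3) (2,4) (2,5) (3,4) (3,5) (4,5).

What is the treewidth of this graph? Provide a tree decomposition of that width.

Treewidth 3.
One such decomposition:
Bags: B1 = {2, 3, 4, 5}  B2 = {0, 2, 4, 5}  B3 = {0, 1, 4, 5}
Tree: B1–B2, B2–B3

Each bag holds 4 vertices, so the decomposition has width 3, which upper-bounds the treewidth. On the other hand G contains the 4-clique {0, 1, 4, 5}. A clique must lie in a single bag of any decomposition, so no decomposition can have width below 3. Therefore the treewidth is 3.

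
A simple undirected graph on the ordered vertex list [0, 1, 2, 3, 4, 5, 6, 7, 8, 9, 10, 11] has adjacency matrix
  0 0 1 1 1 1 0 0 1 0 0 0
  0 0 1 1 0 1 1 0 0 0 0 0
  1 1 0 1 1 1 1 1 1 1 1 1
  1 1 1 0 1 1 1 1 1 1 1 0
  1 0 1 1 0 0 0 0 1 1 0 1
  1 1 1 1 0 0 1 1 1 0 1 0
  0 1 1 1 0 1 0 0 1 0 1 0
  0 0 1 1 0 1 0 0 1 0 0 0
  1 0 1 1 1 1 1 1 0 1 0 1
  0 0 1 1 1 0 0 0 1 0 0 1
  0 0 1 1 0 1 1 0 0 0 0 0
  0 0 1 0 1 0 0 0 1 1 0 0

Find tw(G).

4

A width-4 tree decomposition is:
Bags: B1 = {2, 3, 5, 7, 8}  B2 = {2, 3, 5, 6, 8}  B3 = {0, 2, 3, 5, 8}  B4 = {2, 3, 5, 6, 10}  B5 = {1, 2, 3, 5, 6}  B6 = {0, 2, 3, 4, 8}  B7 = {2, 3, 4, 8, 9}  B8 = {2, 4, 8, 9, 11}
Tree: B1–B2, B1–B3, B2–B4, B4–B5, B3–B6, B6–B7, B7–B8
Each bag holds 5 vertices, so the decomposition has width 4, which upper-bounds the treewidth. Conversely, {2, 4, 8, 9, 11} is a clique of size 5, and the vertices of any clique must share a bag in every tree decomposition; so some bag has ≥ 5 vertices and tw(G) ≥ 4. Therefore the treewidth is 4.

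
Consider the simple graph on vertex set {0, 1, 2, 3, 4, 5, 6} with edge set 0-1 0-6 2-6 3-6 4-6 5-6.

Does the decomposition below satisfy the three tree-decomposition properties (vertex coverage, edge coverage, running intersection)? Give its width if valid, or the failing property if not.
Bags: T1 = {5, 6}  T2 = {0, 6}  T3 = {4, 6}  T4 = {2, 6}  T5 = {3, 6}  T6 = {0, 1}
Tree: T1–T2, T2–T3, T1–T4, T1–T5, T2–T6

Checking the three conditions: (i) the bags cover all of {0, 1, 2, 3, 4, 5, 6}; (ii) for each edge, some bag contains both endpoints; (iii) the bags containing any fixed vertex form a subtree. All hold, so the decomposition is valid with width 2 − 1 = 1.

Yes; width 1.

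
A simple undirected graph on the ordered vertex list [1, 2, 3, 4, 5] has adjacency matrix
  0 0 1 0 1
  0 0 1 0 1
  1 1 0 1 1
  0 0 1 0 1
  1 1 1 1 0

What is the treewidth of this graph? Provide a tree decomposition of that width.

The largest bag has 3 vertices, giving width 2; this decomposition certifies tw(G) ≤ 2. On the other hand G contains the 3-clique {1, 3, 5}. A clique must lie in a single bag of any decomposition, so no decomposition can have width below 2. Combining the bounds, tw(G) = 2.

Treewidth 2.
Bags: B1 = {3, 4, 5}  B2 = {1, 3, 5}  B3 = {2, 3, 5}
Tree: B1–B2, B2–B3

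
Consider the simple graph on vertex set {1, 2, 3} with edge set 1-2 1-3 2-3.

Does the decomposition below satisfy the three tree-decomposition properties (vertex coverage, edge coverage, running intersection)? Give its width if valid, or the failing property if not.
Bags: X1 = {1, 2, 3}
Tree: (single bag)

Yes; width 2.

Every vertex of G appears in some bag (union = {1, 2, 3}); every edge is covered by a bag; and for each vertex v the set of bags containing v is connected in the bag tree. The decomposition is therefore valid. The largest bag has 3 vertices, so the width is 2.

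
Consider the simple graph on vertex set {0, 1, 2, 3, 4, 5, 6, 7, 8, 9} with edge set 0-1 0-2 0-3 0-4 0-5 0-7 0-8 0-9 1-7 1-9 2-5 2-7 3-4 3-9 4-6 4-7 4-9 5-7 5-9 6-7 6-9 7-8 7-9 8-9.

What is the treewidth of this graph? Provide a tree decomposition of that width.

Every bag has size at most 4, so the width is 4 − 1 = 3 and tw(G) ≤ 3. For the lower bound, the 4 vertices {0, 3, 4, 9} are pairwise adjacent, and any tree decomposition puts a clique entirely inside one bag — forcing width ≥ 3. Therefore the treewidth is 3.

Treewidth 3.
One optimal decomposition is:
Bags: B1 = {0, 3, 4, 9}  B2 = {0, 4, 7, 9}  B3 = {0, 5, 7, 9}  B4 = {0, 1, 7, 9}  B5 = {4, 6, 7, 9}  B6 = {0, 2, 5, 7}  B7 = {0, 7, 8, 9}
Tree: B1–B2, B2–B3, B3–B4, B2–B5, B3–B6, B2–B7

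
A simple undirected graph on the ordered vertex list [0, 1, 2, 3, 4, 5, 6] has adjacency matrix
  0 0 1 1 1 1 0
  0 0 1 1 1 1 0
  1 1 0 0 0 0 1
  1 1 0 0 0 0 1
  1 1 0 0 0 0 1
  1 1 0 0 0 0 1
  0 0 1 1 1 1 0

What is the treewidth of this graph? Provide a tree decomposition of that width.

Treewidth 3.
One such decomposition:
Bags: B1 = {0, 1, 3, 6}  B2 = {0, 1, 5, 6}  B3 = {0, 1, 2, 6}  B4 = {0, 1, 4, 6}
Tree: B1–B2, B2–B3, B3–B4

Every bag has size at most 4, so the width is 4 − 1 = 3 and tw(G) ≤ 3. For the lower bound: the 4 vertex sets {1,3}, {5,6}, {0}, {2} are disjoint, each induces a connected subgraph, and every pair is joined by at least one edge of G. Contracting each set to a single vertex therefore yields K_{4} as a minor, and since treewidth is minor-monotone, tw(G) ≥ tw(K_{4}) = 3. Hence tw(G) = 3 exactly.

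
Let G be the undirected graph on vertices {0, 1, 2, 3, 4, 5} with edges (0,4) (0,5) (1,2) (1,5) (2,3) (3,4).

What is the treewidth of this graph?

2

A width-2 tree decomposition is:
Bags: B1 = {0, 1, 5}  B2 = {0, 1, 2}  B3 = {0, 2, 3}  B4 = {0, 3, 4}
Tree: B1–B2, B2–B3, B3–B4
Each bag holds 3 vertices, so the decomposition has width 2, which upper-bounds the treewidth. For the lower bound, G contains the cycle 0–5–1–2–3–4–0, so G is not a forest; only forests have treewidth ≤ 1, hence tw(G) ≥ 2. Combining the bounds, tw(G) = 2.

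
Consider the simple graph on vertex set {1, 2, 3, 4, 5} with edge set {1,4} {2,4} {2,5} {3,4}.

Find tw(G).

A width-1 tree decomposition is:
Bags: B1 = {3, 4}  B2 = {1, 4}  B3 = {2, 4}  B4 = {2, 5}
Tree: B1–B2, B2–B3, B3–B4
Each bag holds 2 vertices, so the decomposition has width 1, which upper-bounds the treewidth. Any graph with an edge has treewidth ≥ 1, and G has the edge 4–3. Hence tw(G) = 1 exactly.

1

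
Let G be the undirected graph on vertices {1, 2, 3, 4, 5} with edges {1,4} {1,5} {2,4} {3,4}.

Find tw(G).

A width-1 tree decomposition is:
Bags: B1 = {1, 5}  B2 = {1, 4}  B3 = {2, 4}  B4 = {3, 4}
Tree: B1–B2, B2–B3, B2–B4
The largest bag has 2 vertices, giving width 1; this decomposition certifies tw(G) ≤ 1. G has an edge, so its treewidth is at least 1. Therefore the treewidth is 1.

1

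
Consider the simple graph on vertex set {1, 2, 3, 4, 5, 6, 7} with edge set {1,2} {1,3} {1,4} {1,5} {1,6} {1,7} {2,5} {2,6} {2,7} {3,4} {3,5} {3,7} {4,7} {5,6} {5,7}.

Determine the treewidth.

3

A width-3 tree decomposition is:
Bags: B1 = {1, 2, 5, 6}  B2 = {1, 2, 5, 7}  B3 = {1, 3, 5, 7}  B4 = {1, 3, 4, 7}
Tree: B1–B2, B2–B3, B3–B4
Every bag has size at most 4, so the width is 4 − 1 = 3 and tw(G) ≤ 3. Conversely, {1, 3, 4, 7} is a clique of size 4, and the vertices of any clique must share a bag in every tree decomposition; so some bag has ≥ 4 vertices and tw(G) ≥ 3. Hence tw(G) = 3 exactly.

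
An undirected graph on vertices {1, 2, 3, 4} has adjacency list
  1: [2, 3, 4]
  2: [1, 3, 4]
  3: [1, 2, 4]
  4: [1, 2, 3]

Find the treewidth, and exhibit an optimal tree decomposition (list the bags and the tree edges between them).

Treewidth 3.
One such decomposition:
Bags: B1 = {1, 2, 3, 4}
Tree: (single bag)

With just one bag of size 4, the width is 4 − 1 = 3, so tw(G) ≤ 3. For the lower bound, the 4 vertices {1, 2, 3, 4} are pairwise adjacent, and any tree decomposition puts a clique entirely inside one bag — forcing width ≥ 3. Hence tw(G) = 3 exactly.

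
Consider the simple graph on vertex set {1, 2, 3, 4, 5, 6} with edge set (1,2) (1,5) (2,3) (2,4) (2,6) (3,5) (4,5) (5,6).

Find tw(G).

2

A width-2 tree decomposition is:
Bags: B1 = {1, 2, 5}  B2 = {2, 4, 5}  B3 = {2, 5, 6}  B4 = {2, 3, 5}
Tree: B1–B2, B2–B3, B3–B4
Every bag has size at most 3, so the width is 3 − 1 = 2 and tw(G) ≤ 2. Since 1–5–4–2–1 is a cycle in G, G is not acyclic. Forests are exactly the graphs of treewidth ≤ 1, so tw(G) ≥ 2. Combining the bounds, tw(G) = 2.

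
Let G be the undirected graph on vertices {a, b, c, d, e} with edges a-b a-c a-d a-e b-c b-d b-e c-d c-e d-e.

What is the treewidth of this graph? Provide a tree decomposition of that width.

With just one bag of size 5, the width is 5 − 1 = 4, so tw(G) ≤ 4. Conversely, {a, b, c, d, e} is a clique of size 5, and the vertices of any clique must share a bag in every tree decomposition; so some bag has ≥ 5 vertices and tw(G) ≥ 4. The upper and lower bounds meet at 4, so that is the treewidth.

Treewidth 4.
Bags: B1 = {a, b, c, d, e}
Tree: (single bag)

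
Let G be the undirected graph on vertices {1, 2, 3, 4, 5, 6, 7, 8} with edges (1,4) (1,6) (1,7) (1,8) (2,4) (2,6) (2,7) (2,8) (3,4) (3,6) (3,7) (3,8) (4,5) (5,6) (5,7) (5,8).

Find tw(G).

4

A width-4 tree decomposition is:
Bags: B1 = {1, 2, 3, 4, 5}  B2 = {1, 2, 3, 5, 8}  B3 = {1, 2, 3, 5, 7}  B4 = {1, 2, 3, 5, 6}
Tree: B1–B2, B2–B3, B3–B4
Every bag has size at most 5, so the width is 5 − 1 = 4 and tw(G) ≤ 4. For the lower bound: the 5 vertex sets {1,4}, {3,8}, {2,7}, {5}, {6} are disjoint, each induces a connected subgraph, and every pair is joined by at least one edge of G. Contracting each set to a single vertex therefore yields K_{5} as a minor, and since treewidth is minor-monotone, tw(G) ≥ tw(K_{5}) = 4. The upper and lower bounds meet at 4, so that is the treewidth.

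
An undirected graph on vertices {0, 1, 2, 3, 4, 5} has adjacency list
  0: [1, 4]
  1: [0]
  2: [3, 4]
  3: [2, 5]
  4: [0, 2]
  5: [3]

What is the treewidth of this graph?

A width-1 tree decomposition is:
Bags: B1 = {0, 1}  B2 = {0, 4}  B3 = {2, 4}  B4 = {2, 3}  B5 = {3, 5}
Tree: B1–B2, B2–B3, B3–B4, B4–B5
Every bag has size at most 2, so the width is 2 − 1 = 1 and tw(G) ≤ 1. G has an edge, so its treewidth is at least 1. The upper and lower bounds meet at 1, so that is the treewidth.

1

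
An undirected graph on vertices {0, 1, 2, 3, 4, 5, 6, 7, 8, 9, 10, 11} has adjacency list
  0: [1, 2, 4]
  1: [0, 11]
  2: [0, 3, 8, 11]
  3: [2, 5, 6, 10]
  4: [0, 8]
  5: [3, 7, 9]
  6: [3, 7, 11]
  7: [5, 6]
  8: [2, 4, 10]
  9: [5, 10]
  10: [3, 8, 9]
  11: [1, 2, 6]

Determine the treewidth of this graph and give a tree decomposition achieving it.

The largest bag has 4 vertices, giving width 3; this decomposition certifies tw(G) ≤ 3. For the lower bound: the 4 vertex sets {0,1,4}, {11}, {2}, {3,6,8,10} are disjoint, each induces a connected subgraph, and every pair is joined by at least one edge of G. Contracting each set to a single vertex therefore yields K_{4} as a minor, and since treewidth is minor-monotone, tw(G) ≥ tw(K_{4}) = 3. The upper and lower bounds meet at 3, so that is the treewidth.

Treewidth 3.
One such decomposition:
Bags: B1 = {0, 1, 4, 11}  B2 = {0, 2, 4, 11}  B3 = {2, 4, 8, 11}  B4 = {2, 6, 8, 11}  B5 = {2, 3, 6, 8}  B6 = {3, 6, 8, 10}  B7 = {3, 6, 7, 10}  B8 = {3, 5, 7, 10}  B9 = {5, 7, 9, 10}
Tree: B1–B2, B2–B3, B3–B4, B4–B5, B5–B6, B6–B7, B7–B8, B8–B9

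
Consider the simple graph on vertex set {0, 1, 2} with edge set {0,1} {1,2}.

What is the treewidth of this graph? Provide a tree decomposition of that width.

Treewidth 1.
Bags: B1 = {1, 2}  B2 = {0, 1}
Tree: B1–B2

The largest bag has 2 vertices, giving width 1; this decomposition certifies tw(G) ≤ 1. G has an edge, so its treewidth is at least 1. The upper and lower bounds meet at 1, so that is the treewidth.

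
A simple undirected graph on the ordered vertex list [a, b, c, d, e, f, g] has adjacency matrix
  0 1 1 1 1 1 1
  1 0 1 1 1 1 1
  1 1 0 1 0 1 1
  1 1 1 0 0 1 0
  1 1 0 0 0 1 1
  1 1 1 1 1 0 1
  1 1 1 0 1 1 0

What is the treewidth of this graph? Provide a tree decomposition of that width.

Treewidth 4.
Bags: B1 = {a, b, e, f, g}  B2 = {a, b, c, f, g}  B3 = {a, b, c, d, f}
Tree: B1–B2, B2–B3

Every bag has size at most 5, so the width is 5 − 1 = 4 and tw(G) ≤ 4. Conversely, {a, b, e, f, g} is a clique of size 5, and the vertices of any clique must share a bag in every tree decomposition; so some bag has ≥ 5 vertices and tw(G) ≥ 4. Combining the bounds, tw(G) = 4.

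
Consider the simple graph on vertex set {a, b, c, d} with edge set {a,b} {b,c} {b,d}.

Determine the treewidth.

1

A width-1 tree decomposition is:
Bags: B1 = {b, d}  B2 = {a, b}  B3 = {b, c}
Tree: B1–B2, B2–B3
Each bag holds 2 vertices, so the decomposition has width 1, which upper-bounds the treewidth. Any graph with an edge has treewidth ≥ 1, and G has the edge b–d. The upper and lower bounds meet at 1, so that is the treewidth.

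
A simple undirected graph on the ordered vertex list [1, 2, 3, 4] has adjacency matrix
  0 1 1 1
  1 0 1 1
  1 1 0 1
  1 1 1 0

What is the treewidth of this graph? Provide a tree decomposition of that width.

With just one bag of size 4, the width is 4 − 1 = 3, so tw(G) ≤ 3. Conversely, {1, 2, 3, 4} is a clique of size 4, and the vertices of any clique must share a bag in every tree decomposition; so some bag has ≥ 4 vertices and tw(G) ≥ 3. Therefore the treewidth is 3.

Treewidth 3.
Bags: B1 = {1, 2, 3, 4}
Tree: (single bag)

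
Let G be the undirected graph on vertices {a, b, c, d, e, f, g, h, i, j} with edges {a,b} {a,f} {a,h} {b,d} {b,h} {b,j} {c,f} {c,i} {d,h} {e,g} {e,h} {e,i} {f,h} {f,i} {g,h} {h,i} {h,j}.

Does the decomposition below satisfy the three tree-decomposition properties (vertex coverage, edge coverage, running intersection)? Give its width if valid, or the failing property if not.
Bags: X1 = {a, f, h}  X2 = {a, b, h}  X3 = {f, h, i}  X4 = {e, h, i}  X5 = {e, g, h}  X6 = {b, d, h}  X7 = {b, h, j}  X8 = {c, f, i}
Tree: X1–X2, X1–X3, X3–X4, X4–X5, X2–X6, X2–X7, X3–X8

Yes; width 2.

Vertex coverage: the bags together contain {a, b, c, d, e, f, g, h, i, j}, the full vertex set. Edge coverage: each edge of G has both endpoints in at least one bag. Running intersection: for every vertex, the bags containing it form a connected subtree. All three properties hold, so this is a valid tree decomposition of width max|bag| − 1 = 2, and hence tw(G) ≤ 2.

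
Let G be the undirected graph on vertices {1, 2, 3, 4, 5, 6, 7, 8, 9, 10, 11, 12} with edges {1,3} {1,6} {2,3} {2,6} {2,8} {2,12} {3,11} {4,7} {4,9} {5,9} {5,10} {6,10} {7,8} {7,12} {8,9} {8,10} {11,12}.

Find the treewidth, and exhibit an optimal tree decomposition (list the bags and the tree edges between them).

Every bag has size at most 4, so the width is 4 − 1 = 3 and tw(G) ≤ 3. For the lower bound: the 4 vertex sets {1,3,11}, {6}, {2}, {7,8,10,12} are disjoint, each induces a connected subgraph, and every pair is joined by at least one edge of G. Contracting each set to a single vertex therefore yields K_{4} as a minor, and since treewidth is minor-monotone, tw(G) ≥ tw(K_{4}) = 3. Therefore the treewidth is 3.

Treewidth 3.
Bags: B1 = {1, 3, 6, 11}  B2 = {2, 3, 6, 11}  B3 = {2, 6, 11, 12}  B4 = {2, 6, 10, 12}  B5 = {2, 8, 10, 12}  B6 = {7, 8, 10, 12}  B7 = {5, 7, 8, 10}  B8 = {5, 7, 8, 9}  B9 = {4, 5, 7, 9}
Tree: B1–B2, B2–B3, B3–B4, B4–B5, B5–B6, B6–B7, B7–B8, B8–B9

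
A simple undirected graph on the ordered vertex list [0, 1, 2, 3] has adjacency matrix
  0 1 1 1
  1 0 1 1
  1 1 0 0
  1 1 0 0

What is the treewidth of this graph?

A width-2 tree decomposition is:
Bags: B1 = {0, 1, 2}  B2 = {0, 1, 3}
Tree: B1–B2
Each bag holds 3 vertices, so the decomposition has width 2, which upper-bounds the treewidth. For the lower bound, the 3 vertices {0, 1, 2} are pairwise adjacent, and any tree decomposition puts a clique entirely inside one bag — forcing width ≥ 2. Hence tw(G) = 2 exactly.

2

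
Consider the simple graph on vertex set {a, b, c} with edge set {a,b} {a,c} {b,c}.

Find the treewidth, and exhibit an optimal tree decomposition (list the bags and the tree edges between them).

With just one bag of size 3, the width is 3 − 1 = 2, so tw(G) ≤ 2. On the other hand G contains the 3-clique {a, b, c}. A clique must lie in a single bag of any decomposition, so no decomposition can have width below 2. Hence tw(G) = 2 exactly.

Treewidth 2.
Bags: B1 = {a, b, c}
Tree: (single bag)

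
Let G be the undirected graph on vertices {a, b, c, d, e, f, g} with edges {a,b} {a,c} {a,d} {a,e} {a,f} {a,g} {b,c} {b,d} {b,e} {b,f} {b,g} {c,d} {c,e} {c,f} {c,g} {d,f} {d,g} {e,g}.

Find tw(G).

4

A width-4 tree decomposition is:
Bags: B1 = {a, b, c, d, g}  B2 = {a, b, c, e, g}  B3 = {a, b, c, d, f}
Tree: B1–B2, B1–B3
The largest bag has 5 vertices, giving width 4; this decomposition certifies tw(G) ≤ 4. For the lower bound, the 5 vertices {a, b, c, d, g} are pairwise adjacent, and any tree decomposition puts a clique entirely inside one bag — forcing width ≥ 4. Combining the bounds, tw(G) = 4.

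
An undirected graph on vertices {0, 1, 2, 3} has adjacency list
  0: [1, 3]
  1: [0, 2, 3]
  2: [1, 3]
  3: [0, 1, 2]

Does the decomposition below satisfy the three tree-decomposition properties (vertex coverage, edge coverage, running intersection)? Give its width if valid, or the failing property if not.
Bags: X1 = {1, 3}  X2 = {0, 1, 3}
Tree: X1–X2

No — vertex 2 appears in no bag.

A tree decomposition must satisfy three properties: every vertex lies in some bag; for every edge, both endpoints lie together in some bag; and for every vertex, the bags containing it form a connected subtree. Here vertex 2 appears in no bag, so the decomposition is invalid.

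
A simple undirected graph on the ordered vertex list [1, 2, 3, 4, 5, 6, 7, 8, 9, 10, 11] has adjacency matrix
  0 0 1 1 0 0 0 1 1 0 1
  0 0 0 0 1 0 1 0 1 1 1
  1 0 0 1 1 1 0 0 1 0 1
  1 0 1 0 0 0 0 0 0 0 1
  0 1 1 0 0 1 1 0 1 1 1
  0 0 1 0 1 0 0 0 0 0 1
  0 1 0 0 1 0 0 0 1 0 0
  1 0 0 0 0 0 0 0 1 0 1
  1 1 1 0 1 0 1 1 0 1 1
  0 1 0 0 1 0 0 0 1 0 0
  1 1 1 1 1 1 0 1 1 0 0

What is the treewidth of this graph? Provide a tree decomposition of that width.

Every bag has size at most 4, so the width is 4 − 1 = 3 and tw(G) ≤ 3. Conversely, {1, 8, 9, 11} is a clique of size 4, and the vertices of any clique must share a bag in every tree decomposition; so some bag has ≥ 4 vertices and tw(G) ≥ 3. Therefore the treewidth is 3.

Treewidth 3.
Bags: B1 = {3, 5, 6, 11}  B2 = {3, 5, 9, 11}  B3 = {1, 3, 9, 11}  B4 = {1, 3, 4, 11}  B5 = {2, 5, 9, 11}  B6 = {2, 5, 9, 10}  B7 = {2, 5, 7, 9}  B8 = {1, 8, 9, 11}
Tree: B1–B2, B2–B3, B3–B4, B2–B5, B5–B6, B6–B7, B3–B8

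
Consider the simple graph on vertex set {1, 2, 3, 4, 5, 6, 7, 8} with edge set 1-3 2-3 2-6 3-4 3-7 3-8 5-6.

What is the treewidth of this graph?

1

A width-1 tree decomposition is:
Bags: B1 = {3, 8}  B2 = {2, 3}  B3 = {3, 4}  B4 = {3, 7}  B5 = {2, 6}  B6 = {5, 6}  B7 = {1, 3}
Tree: B1–B2, B1–B3, B1–B4, B2–B5, B5–B6, B3–B7
The largest bag has 2 vertices, giving width 1; this decomposition certifies tw(G) ≤ 1. G has an edge, so its treewidth is at least 1. Therefore the treewidth is 1.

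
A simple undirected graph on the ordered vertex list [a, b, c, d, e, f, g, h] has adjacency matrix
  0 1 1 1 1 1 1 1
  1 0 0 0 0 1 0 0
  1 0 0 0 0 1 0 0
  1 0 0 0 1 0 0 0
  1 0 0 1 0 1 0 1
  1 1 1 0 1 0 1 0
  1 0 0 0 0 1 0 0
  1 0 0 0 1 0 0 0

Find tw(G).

A width-2 tree decomposition is:
Bags: B1 = {a, e, f}  B2 = {a, b, f}  B3 = {a, f, g}  B4 = {a, d, e}  B5 = {a, e, h}  B6 = {a, c, f}
Tree: B1–B2, B1–B3, B1–B4, B1–B5, B3–B6
The largest bag has 3 vertices, giving width 2; this decomposition certifies tw(G) ≤ 2. Conversely, {a, d, e} is a clique of size 3, and the vertices of any clique must share a bag in every tree decomposition; so some bag has ≥ 3 vertices and tw(G) ≥ 2. The upper and lower bounds meet at 2, so that is the treewidth.

2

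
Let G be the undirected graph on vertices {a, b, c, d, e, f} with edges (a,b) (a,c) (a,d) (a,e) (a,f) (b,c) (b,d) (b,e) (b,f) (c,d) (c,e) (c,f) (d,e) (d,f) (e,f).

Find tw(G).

5

A width-5 tree decomposition is:
Bags: B1 = {a, b, c, d, e, f}
Tree: (single bag)
A single bag containing all 6 vertices is trivially a valid decomposition of width 5. On the other hand G contains the 6-clique {a, b, c, d, e, f}. A clique must lie in a single bag of any decomposition, so no decomposition can have width below 5. Combining the bounds, tw(G) = 5.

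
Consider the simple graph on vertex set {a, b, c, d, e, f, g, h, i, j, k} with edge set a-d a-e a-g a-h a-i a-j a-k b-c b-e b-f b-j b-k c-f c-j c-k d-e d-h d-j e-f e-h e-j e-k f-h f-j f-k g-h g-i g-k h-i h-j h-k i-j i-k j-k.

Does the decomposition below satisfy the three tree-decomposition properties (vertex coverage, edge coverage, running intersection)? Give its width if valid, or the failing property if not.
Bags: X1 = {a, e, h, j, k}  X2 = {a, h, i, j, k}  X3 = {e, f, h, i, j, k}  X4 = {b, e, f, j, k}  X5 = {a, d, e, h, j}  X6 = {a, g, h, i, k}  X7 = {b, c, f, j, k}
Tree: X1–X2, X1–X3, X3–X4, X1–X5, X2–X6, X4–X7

No — bags containing vertex i are not connected in the tree.

A tree decomposition must satisfy three properties: every vertex lies in some bag; for every edge, both endpoints lie together in some bag; and for every vertex, the bags containing it form a connected subtree. Here bags containing vertex i are not connected in the tree, so the decomposition is invalid.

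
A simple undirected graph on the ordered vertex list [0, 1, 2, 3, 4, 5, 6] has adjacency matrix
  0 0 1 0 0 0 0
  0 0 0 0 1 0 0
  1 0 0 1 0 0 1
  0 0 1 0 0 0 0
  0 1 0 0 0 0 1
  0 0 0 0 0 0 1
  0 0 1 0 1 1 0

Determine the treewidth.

1

A width-1 tree decomposition is:
Bags: B1 = {4, 6}  B2 = {2, 6}  B3 = {0, 2}  B4 = {2, 3}  B5 = {5, 6}  B6 = {1, 4}
Tree: B1–B2, B2–B3, B2–B4, B2–B5, B1–B6
Every bag has size at most 2, so the width is 2 − 1 = 1 and tw(G) ≤ 1. Since G has at least one edge (e.g. 6–4), it is not an edgeless graph, so tw(G) ≥ 1. Therefore the treewidth is 1.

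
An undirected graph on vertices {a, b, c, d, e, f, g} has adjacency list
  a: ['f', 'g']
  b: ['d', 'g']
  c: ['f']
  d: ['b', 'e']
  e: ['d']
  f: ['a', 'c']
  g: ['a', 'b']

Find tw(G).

1

A width-1 tree decomposition is:
Bags: B1 = {d, e}  B2 = {b, d}  B3 = {b, g}  B4 = {a, g}  B5 = {a, f}  B6 = {c, f}
Tree: B1–B2, B2–B3, B3–B4, B4–B5, B5–B6
The largest bag has 2 vertices, giving width 1; this decomposition certifies tw(G) ≤ 1. Since G has at least one edge (e.g. e–d), it is not an edgeless graph, so tw(G) ≥ 1. Combining the bounds, tw(G) = 1.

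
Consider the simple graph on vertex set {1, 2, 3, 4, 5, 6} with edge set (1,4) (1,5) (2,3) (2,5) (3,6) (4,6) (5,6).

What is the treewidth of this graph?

A width-2 tree decomposition is:
Bags: B1 = {1, 4, 5}  B2 = {4, 5, 6}  B3 = {2, 5, 6}  B4 = {2, 3, 6}
Tree: B1–B2, B2–B3, B3–B4
Each bag holds 3 vertices, so the decomposition has width 2, which upper-bounds the treewidth. Since 1–4–6–5–1 is a cycle in G, G is not acyclic. Forests are exactly the graphs of treewidth ≤ 1, so tw(G) ≥ 2. Therefore the treewidth is 2.

2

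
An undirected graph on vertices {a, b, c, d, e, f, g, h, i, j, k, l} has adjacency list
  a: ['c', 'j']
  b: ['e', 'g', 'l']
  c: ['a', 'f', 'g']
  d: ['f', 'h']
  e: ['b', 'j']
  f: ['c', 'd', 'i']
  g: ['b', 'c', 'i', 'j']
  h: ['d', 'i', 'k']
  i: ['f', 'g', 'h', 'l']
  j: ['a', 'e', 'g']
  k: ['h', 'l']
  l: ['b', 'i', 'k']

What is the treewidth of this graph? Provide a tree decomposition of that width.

Treewidth 3.
One optimal decomposition is:
Bags: B1 = {a, b, e, j}  B2 = {a, b, g, j}  B3 = {a, b, c, g}  B4 = {b, c, g, l}  B5 = {c, g, i, l}  B6 = {c, f, i, l}  B7 = {f, i, k, l}  B8 = {f, h, i, k}  B9 = {d, f, h, k}
Tree: B1–B2, B2–B3, B3–B4, B4–B5, B5–B6, B6–B7, B7–B8, B8–B9

Each bag holds 4 vertices, so the decomposition has width 3, which upper-bounds the treewidth. For the lower bound: the 4 vertex sets {a,e,j}, {b}, {g}, {c,f,i,l} are disjoint, each induces a connected subgraph, and every pair is joined by at least one edge of G. Contracting each set to a single vertex therefore yields K_{4} as a minor, and since treewidth is minor-monotone, tw(G) ≥ tw(K_{4}) = 3. Hence tw(G) = 3 exactly.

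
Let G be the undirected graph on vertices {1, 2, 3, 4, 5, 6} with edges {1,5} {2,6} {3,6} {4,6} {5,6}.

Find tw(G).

A width-1 tree decomposition is:
Bags: B1 = {4, 6}  B2 = {5, 6}  B3 = {1, 5}  B4 = {2, 6}  B5 = {3, 6}
Tree: B1–B2, B2–B3, B1–B4, B4–B5
Every bag has size at most 2, so the width is 2 − 1 = 1 and tw(G) ≤ 1. Any graph with an edge has treewidth ≥ 1, and G has the edge 6–4. Combining the bounds, tw(G) = 1.

1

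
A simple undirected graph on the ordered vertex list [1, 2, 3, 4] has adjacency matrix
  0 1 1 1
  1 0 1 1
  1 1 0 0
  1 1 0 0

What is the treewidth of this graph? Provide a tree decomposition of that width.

Treewidth 2.
One such decomposition:
Bags: B1 = {1, 2, 4}  B2 = {1, 2, 3}
Tree: B1–B2

The largest bag has 3 vertices, giving width 2; this decomposition certifies tw(G) ≤ 2. For the lower bound, the 3 vertices {1, 2, 3} are pairwise adjacent, and any tree decomposition puts a clique entirely inside one bag — forcing width ≥ 2. Therefore the treewidth is 2.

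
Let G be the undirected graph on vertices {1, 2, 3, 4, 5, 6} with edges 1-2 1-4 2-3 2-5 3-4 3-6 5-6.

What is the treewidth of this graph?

2

A width-2 tree decomposition is:
Bags: B1 = {1, 3, 4}  B2 = {1, 2, 3}  B3 = {2, 3, 6}  B4 = {2, 5, 6}
Tree: B1–B2, B2–B3, B3–B4
The largest bag has 3 vertices, giving width 2; this decomposition certifies tw(G) ≤ 2. Since 4–1–2–3–4 is a cycle in G, G is not acyclic. Forests are exactly the graphs of treewidth ≤ 1, so tw(G) ≥ 2. Combining the bounds, tw(G) = 2.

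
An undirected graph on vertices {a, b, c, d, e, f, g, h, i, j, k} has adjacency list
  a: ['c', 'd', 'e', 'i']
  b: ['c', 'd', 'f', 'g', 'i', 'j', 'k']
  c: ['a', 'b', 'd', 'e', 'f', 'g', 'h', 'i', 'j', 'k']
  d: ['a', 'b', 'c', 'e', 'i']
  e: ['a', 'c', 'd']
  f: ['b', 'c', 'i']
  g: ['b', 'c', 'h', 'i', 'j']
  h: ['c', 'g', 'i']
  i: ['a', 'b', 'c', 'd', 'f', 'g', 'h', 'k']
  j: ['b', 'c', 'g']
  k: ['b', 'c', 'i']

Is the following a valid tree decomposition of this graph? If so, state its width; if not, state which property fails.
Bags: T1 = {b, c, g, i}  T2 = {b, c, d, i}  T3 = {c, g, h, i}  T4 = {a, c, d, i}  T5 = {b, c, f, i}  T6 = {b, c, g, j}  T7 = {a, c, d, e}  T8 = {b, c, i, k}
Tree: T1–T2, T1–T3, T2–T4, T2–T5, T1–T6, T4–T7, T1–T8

Yes; width 3.

Checking the three conditions: (i) the bags cover all of {a, b, c, d, e, f, g, h, i, j, k}; (ii) for each edge, some bag contains both endpoints; (iii) the bags containing any fixed vertex form a subtree. All hold, so the decomposition is valid with width 4 − 1 = 3.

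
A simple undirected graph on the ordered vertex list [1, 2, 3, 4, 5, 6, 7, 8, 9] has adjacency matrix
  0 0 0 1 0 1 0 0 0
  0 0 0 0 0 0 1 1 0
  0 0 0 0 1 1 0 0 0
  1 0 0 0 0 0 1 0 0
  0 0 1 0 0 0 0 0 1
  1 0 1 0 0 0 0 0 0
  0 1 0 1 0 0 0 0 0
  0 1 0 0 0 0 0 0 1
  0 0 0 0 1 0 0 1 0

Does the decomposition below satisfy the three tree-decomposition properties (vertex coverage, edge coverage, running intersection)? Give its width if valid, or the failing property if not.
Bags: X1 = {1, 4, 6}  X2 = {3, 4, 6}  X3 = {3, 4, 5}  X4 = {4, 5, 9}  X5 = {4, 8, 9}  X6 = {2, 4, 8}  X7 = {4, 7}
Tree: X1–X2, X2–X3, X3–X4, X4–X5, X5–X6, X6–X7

A tree decomposition must satisfy three properties: every vertex lies in some bag; for every edge, both endpoints lie together in some bag; and for every vertex, the bags containing it form a connected subtree. Here edge (2,7) lies in no bag, so the decomposition is invalid.

No — edge (2,7) lies in no bag.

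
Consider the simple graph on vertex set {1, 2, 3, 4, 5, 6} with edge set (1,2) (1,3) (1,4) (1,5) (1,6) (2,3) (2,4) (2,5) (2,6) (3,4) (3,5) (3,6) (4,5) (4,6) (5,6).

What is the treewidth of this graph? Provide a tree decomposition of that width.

Treewidth 5.
Bags: B1 = {1, 2, 3, 4, 5, 6}
Tree: (single bag)

A single bag containing all 6 vertices is trivially a valid decomposition of width 5. Conversely, {1, 2, 3, 4, 5, 6} is a clique of size 6, and the vertices of any clique must share a bag in every tree decomposition; so some bag has ≥ 6 vertices and tw(G) ≥ 5. The upper and lower bounds meet at 5, so that is the treewidth.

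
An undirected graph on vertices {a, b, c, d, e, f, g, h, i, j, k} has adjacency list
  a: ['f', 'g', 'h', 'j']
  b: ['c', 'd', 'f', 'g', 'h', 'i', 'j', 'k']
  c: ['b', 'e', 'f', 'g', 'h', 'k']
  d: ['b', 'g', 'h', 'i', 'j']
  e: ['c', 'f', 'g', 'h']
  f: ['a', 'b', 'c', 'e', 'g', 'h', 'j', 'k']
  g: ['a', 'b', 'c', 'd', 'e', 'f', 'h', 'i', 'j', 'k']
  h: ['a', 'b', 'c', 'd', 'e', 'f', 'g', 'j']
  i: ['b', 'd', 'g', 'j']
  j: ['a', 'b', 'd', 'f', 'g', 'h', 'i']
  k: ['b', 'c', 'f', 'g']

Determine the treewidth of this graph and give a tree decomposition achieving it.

Each bag holds 5 vertices, so the decomposition has width 4, which upper-bounds the treewidth. Conversely, {b, d, g, h, j} is a clique of size 5, and the vertices of any clique must share a bag in every tree decomposition; so some bag has ≥ 5 vertices and tw(G) ≥ 4. Therefore the treewidth is 4.

Treewidth 4.
One optimal decomposition is:
Bags: B1 = {b, f, g, h, j}  B2 = {a, f, g, h, j}  B3 = {b, c, f, g, h}  B4 = {c, e, f, g, h}  B5 = {b, d, g, h, j}  B6 = {b, c, f, g, k}  B7 = {b, d, g, i, j}
Tree: B1–B2, B1–B3, B3–B4, B1–B5, B3–B6, B5–B7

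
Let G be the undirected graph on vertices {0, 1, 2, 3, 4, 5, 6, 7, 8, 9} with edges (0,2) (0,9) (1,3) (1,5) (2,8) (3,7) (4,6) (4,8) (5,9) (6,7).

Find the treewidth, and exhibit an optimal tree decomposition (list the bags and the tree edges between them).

Treewidth 2.
One such decomposition:
Bags: B1 = {1, 5, 9}  B2 = {0, 1, 9}  B3 = {0, 1, 2}  B4 = {1, 2, 8}  B5 = {1, 4, 8}  B6 = {1, 4, 6}  B7 = {1, 6, 7}  B8 = {1, 3, 7}
Tree: B1–B2, B2–B3, B3–B4, B4–B5, B5–B6, B6–B7, B7–B8

The largest bag has 3 vertices, giving width 2; this decomposition certifies tw(G) ≤ 2. The edges 1–5–9–0–2–8–4–6–7–3–1 form a cycle, so G is not a tree and its treewidth is at least 2. Hence tw(G) = 2 exactly.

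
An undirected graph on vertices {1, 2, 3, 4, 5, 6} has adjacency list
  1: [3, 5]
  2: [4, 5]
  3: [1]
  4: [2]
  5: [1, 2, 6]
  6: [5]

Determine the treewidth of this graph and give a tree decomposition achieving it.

Each bag holds 2 vertices, so the decomposition has width 1, which upper-bounds the treewidth. G has an edge, so its treewidth is at least 1. Therefore the treewidth is 1.

Treewidth 1.
One optimal decomposition is:
Bags: B1 = {1, 5}  B2 = {2, 5}  B3 = {1, 3}  B4 = {5, 6}  B5 = {2, 4}
Tree: B1–B2, B1–B3, B2–B4, B2–B5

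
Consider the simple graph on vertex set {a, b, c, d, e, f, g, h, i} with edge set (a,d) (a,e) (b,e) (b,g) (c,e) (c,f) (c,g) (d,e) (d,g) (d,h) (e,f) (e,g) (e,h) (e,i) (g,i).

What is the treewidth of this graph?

2

A width-2 tree decomposition is:
Bags: B1 = {c, e, f}  B2 = {c, e, g}  B3 = {b, e, g}  B4 = {e, g, i}  B5 = {d, e, g}  B6 = {d, e, h}  B7 = {a, d, e}
Tree: B1–B2, B2–B3, B3–B4, B4–B5, B5–B6, B6–B7
Every bag has size at most 3, so the width is 3 − 1 = 2 and tw(G) ≤ 2. Conversely, {d, e, g} is a clique of size 3, and the vertices of any clique must share a bag in every tree decomposition; so some bag has ≥ 3 vertices and tw(G) ≥ 2. The upper and lower bounds meet at 2, so that is the treewidth.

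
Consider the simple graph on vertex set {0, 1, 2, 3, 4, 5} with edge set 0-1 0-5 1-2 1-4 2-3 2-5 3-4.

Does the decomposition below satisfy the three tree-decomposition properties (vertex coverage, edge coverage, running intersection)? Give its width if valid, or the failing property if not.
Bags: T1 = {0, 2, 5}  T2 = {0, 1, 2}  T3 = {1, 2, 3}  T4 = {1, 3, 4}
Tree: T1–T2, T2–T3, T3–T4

Yes; width 2.

Checking the three conditions: (i) the bags cover all of {0, 1, 2, 3, 4, 5}; (ii) for each edge, some bag contains both endpoints; (iii) the bags containing any fixed vertex form a subtree. All hold, so the decomposition is valid with width 3 − 1 = 2.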